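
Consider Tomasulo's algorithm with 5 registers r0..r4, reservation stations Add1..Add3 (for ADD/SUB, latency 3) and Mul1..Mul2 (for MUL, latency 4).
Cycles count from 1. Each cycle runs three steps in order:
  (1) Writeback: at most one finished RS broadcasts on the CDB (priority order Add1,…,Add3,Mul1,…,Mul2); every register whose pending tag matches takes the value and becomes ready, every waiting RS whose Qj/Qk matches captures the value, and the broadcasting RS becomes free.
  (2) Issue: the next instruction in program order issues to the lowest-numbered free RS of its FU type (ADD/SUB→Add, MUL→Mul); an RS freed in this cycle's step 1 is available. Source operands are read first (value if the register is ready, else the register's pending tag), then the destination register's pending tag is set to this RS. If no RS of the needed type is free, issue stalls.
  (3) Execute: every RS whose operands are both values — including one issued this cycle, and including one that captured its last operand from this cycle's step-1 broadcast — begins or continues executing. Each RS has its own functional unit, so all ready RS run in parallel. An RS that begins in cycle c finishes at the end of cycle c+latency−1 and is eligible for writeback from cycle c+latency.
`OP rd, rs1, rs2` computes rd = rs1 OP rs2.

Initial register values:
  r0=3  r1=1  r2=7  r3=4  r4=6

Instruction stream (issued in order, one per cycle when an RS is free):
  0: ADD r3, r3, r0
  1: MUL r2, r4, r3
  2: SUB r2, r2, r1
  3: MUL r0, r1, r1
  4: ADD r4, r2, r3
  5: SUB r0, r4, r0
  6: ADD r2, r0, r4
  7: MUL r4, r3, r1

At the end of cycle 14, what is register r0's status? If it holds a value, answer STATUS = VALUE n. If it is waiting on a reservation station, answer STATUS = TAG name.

c1: issue ADD r3<-Add1 | r0:3,r1:1,r2:7,r3:Add1,r4:6
c2: issue MUL r2<-Mul1 | r0:3,r1:1,r2:Mul1,r3:Add1,r4:6
c3: issue SUB r2<-Add2 | r0:3,r1:1,r2:Add2,r3:Add1,r4:6
c4: CDB Add1=7; issue MUL r0<-Mul2 | r0:Mul2,r1:1,r2:Add2,r3:7,r4:6
c5: issue ADD r4<-Add1 | r0:Mul2,r1:1,r2:Add2,r3:7,r4:Add1
c6: issue SUB r0<-Add3 | r0:Add3,r1:1,r2:Add2,r3:7,r4:Add1
c7: stall | r0:Add3,r1:1,r2:Add2,r3:7,r4:Add1
c8: CDB Mul1=42; stall | r0:Add3,r1:1,r2:Add2,r3:7,r4:Add1
c9: CDB Mul2=1; stall | r0:Add3,r1:1,r2:Add2,r3:7,r4:Add1
c10: stall | r0:Add3,r1:1,r2:Add2,r3:7,r4:Add1
c11: CDB Add2=41; issue ADD r2<-Add2 | r0:Add3,r1:1,r2:Add2,r3:7,r4:Add1
c12: issue MUL r4<-Mul1 | r0:Add3,r1:1,r2:Add2,r3:7,r4:Mul1
c13: - | r0:Add3,r1:1,r2:Add2,r3:7,r4:Mul1
c14: CDB Add1=48 | r0:Add3,r1:1,r2:Add2,r3:7,r4:Mul1

STATUS = TAG Add3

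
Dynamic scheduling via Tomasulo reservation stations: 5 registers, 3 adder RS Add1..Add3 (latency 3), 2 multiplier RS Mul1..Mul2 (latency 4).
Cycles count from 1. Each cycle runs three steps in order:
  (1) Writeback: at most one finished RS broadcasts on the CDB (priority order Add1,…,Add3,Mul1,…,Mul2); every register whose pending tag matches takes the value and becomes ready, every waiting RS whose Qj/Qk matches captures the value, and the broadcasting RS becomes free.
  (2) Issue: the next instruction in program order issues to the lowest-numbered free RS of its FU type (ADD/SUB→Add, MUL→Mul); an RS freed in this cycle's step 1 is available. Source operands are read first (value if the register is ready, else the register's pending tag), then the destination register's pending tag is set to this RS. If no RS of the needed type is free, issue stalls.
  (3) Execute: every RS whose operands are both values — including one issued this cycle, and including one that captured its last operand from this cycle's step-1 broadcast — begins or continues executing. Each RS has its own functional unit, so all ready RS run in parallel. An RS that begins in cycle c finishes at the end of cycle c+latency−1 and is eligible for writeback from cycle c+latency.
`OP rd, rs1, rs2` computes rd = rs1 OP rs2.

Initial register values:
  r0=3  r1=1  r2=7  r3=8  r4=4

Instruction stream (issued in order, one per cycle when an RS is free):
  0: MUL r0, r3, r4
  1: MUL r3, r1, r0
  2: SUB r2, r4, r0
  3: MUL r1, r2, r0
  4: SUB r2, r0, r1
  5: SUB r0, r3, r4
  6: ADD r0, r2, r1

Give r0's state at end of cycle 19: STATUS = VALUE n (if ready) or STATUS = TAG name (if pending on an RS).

c1: issue MUL r0<-Mul1 | r0:Mul1,r1:1,r2:7,r3:8,r4:4
c2: issue MUL r3<-Mul2 | r0:Mul1,r1:1,r2:7,r3:Mul2,r4:4
c3: issue SUB r2<-Add1 | r0:Mul1,r1:1,r2:Add1,r3:Mul2,r4:4
c4: stall | r0:Mul1,r1:1,r2:Add1,r3:Mul2,r4:4
c5: CDB Mul1=32; issue MUL r1<-Mul1 | r0:32,r1:Mul1,r2:Add1,r3:Mul2,r4:4
c6: issue SUB r2<-Add2 | r0:32,r1:Mul1,r2:Add2,r3:Mul2,r4:4
c7: issue SUB r0<-Add3 | r0:Add3,r1:Mul1,r2:Add2,r3:Mul2,r4:4
c8: CDB Add1=-28; issue ADD r0<-Add1 | r0:Add1,r1:Mul1,r2:Add2,r3:Mul2,r4:4
c9: CDB Mul2=32 | r0:Add1,r1:Mul1,r2:Add2,r3:32,r4:4
c10: - | r0:Add1,r1:Mul1,r2:Add2,r3:32,r4:4
c11: - | r0:Add1,r1:Mul1,r2:Add2,r3:32,r4:4
c12: CDB Add3=28 | r0:Add1,r1:Mul1,r2:Add2,r3:32,r4:4
c13: CDB Mul1=-896 | r0:Add1,r1:-896,r2:Add2,r3:32,r4:4
c14: - | r0:Add1,r1:-896,r2:Add2,r3:32,r4:4
c15: - | r0:Add1,r1:-896,r2:Add2,r3:32,r4:4
c16: CDB Add2=928 | r0:Add1,r1:-896,r2:928,r3:32,r4:4
c17: - | r0:Add1,r1:-896,r2:928,r3:32,r4:4
c18: - | r0:Add1,r1:-896,r2:928,r3:32,r4:4
c19: CDB Add1=32 | r0:32,r1:-896,r2:928,r3:32,r4:4

STATUS = VALUE 32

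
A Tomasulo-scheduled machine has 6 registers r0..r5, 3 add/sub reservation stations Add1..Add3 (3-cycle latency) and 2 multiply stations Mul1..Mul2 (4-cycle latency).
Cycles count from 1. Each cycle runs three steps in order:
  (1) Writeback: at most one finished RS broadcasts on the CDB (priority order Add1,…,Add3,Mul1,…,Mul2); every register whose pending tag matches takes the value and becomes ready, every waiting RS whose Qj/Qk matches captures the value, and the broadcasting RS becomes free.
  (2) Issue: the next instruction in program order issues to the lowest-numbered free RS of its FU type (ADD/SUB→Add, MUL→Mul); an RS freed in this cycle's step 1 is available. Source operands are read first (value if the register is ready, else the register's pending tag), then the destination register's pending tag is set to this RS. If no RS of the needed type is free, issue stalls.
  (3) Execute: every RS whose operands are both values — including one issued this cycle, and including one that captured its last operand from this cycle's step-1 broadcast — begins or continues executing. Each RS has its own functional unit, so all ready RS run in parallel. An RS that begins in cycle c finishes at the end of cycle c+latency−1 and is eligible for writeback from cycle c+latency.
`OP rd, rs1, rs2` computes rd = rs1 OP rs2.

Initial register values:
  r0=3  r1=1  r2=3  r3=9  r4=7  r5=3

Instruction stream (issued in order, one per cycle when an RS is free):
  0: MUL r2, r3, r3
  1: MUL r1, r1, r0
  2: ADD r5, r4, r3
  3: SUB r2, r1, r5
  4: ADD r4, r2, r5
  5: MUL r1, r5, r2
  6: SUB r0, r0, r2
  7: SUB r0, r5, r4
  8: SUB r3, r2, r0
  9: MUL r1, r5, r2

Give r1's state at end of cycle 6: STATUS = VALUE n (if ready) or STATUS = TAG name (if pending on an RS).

cycle 1: issue MUL r2<-Mul1 // r0:3,r1:1,r2:Mul1,r3:9,r4:7,r5:3
cycle 2: issue MUL r1<-Mul2 // r0:3,r1:Mul2,r2:Mul1,r3:9,r4:7,r5:3
cycle 3: issue ADD r5<-Add1 // r0:3,r1:Mul2,r2:Mul1,r3:9,r4:7,r5:Add1
cycle 4: issue SUB r2<-Add2 // r0:3,r1:Mul2,r2:Add2,r3:9,r4:7,r5:Add1
cycle 5: CDB Mul1=81; issue ADD r4<-Add3 // r0:3,r1:Mul2,r2:Add2,r3:9,r4:Add3,r5:Add1
cycle 6: CDB Add1=16; issue MUL r1<-Mul1 // r0:3,r1:Mul1,r2:Add2,r3:9,r4:Add3,r5:16

STATUS = TAG Mul1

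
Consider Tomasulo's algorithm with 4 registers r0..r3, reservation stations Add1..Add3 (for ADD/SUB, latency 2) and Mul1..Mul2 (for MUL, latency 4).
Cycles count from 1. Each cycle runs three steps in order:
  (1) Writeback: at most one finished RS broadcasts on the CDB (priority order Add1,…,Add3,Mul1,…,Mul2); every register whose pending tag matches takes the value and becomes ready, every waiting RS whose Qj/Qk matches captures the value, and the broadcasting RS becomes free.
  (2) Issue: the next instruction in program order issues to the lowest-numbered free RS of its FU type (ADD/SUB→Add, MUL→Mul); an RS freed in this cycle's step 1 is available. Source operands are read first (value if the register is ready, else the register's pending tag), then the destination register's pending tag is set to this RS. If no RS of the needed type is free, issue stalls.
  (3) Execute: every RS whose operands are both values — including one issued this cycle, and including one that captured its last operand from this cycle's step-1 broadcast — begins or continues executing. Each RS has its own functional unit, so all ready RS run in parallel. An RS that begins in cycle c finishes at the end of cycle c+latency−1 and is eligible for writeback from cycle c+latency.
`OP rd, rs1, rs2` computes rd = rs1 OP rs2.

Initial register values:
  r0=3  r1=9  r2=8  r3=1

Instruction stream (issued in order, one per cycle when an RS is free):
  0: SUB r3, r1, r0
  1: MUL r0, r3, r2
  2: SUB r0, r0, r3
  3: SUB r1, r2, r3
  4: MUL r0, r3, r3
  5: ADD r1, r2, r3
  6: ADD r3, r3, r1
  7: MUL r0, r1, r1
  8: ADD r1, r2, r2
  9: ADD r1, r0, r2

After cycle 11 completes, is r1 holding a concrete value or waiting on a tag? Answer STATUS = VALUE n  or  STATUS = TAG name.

STATUS = TAG Add2

c1: issue SUB r3<-Add1 | r0:3,r1:9,r2:8,r3:Add1
c2: issue MUL r0<-Mul1 | r0:Mul1,r1:9,r2:8,r3:Add1
c3: CDB Add1=6; issue SUB r0<-Add1 | r0:Add1,r1:9,r2:8,r3:6
c4: issue SUB r1<-Add2 | r0:Add1,r1:Add2,r2:8,r3:6
c5: issue MUL r0<-Mul2 | r0:Mul2,r1:Add2,r2:8,r3:6
c6: CDB Add2=2; issue ADD r1<-Add2 | r0:Mul2,r1:Add2,r2:8,r3:6
c7: CDB Mul1=48; issue ADD r3<-Add3 | r0:Mul2,r1:Add2,r2:8,r3:Add3
c8: CDB Add2=14; issue MUL r0<-Mul1 | r0:Mul1,r1:14,r2:8,r3:Add3
c9: CDB Add1=42; issue ADD r1<-Add1 | r0:Mul1,r1:Add1,r2:8,r3:Add3
c10: CDB Add3=20; issue ADD r1<-Add2 | r0:Mul1,r1:Add2,r2:8,r3:20
c11: CDB Add1=16 | r0:Mul1,r1:Add2,r2:8,r3:20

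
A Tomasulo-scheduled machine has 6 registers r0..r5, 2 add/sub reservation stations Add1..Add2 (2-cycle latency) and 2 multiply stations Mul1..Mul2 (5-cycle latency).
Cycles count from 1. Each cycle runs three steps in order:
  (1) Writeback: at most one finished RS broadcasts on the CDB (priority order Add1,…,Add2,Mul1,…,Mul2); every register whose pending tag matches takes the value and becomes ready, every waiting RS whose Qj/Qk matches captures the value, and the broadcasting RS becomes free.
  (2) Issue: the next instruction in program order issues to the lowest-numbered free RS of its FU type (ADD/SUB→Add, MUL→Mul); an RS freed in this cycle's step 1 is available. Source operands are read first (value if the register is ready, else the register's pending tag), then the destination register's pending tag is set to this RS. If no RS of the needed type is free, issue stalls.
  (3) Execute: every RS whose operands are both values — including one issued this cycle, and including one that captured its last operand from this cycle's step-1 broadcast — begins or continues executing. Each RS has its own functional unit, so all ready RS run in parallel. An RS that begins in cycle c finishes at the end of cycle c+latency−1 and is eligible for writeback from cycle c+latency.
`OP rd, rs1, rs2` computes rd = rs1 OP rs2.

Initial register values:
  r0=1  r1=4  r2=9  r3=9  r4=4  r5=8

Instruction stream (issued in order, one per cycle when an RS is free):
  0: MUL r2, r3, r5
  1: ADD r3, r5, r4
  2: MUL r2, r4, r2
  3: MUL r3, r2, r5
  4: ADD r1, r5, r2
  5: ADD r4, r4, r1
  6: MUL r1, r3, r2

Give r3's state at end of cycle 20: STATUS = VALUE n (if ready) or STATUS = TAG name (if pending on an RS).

  c1: issue MUL r2<-Mul1  regs: r0:1,r1:4,r2:Mul1,r3:9,r4:4,r5:8
  c2: issue ADD r3<-Add1  regs: r0:1,r1:4,r2:Mul1,r3:Add1,r4:4,r5:8
  c3: issue MUL r2<-Mul2  regs: r0:1,r1:4,r2:Mul2,r3:Add1,r4:4,r5:8
  c4: CDB Add1=12; stall  regs: r0:1,r1:4,r2:Mul2,r3:12,r4:4,r5:8
  c5: stall  regs: r0:1,r1:4,r2:Mul2,r3:12,r4:4,r5:8
  c6: CDB Mul1=72; issue MUL r3<-Mul1  regs: r0:1,r1:4,r2:Mul2,r3:Mul1,r4:4,r5:8
  c7: issue ADD r1<-Add1  regs: r0:1,r1:Add1,r2:Mul2,r3:Mul1,r4:4,r5:8
  c8: issue ADD r4<-Add2  regs: r0:1,r1:Add1,r2:Mul2,r3:Mul1,r4:Add2,r5:8
  c9: stall  regs: r0:1,r1:Add1,r2:Mul2,r3:Mul1,r4:Add2,r5:8
  c10: stall  regs: r0:1,r1:Add1,r2:Mul2,r3:Mul1,r4:Add2,r5:8
  c11: CDB Mul2=288; issue MUL r1<-Mul2  regs: r0:1,r1:Mul2,r2:288,r3:Mul1,r4:Add2,r5:8
  c12: -  regs: r0:1,r1:Mul2,r2:288,r3:Mul1,r4:Add2,r5:8
  c13: CDB Add1=296  regs: r0:1,r1:Mul2,r2:288,r3:Mul1,r4:Add2,r5:8
  c14: -  regs: r0:1,r1:Mul2,r2:288,r3:Mul1,r4:Add2,r5:8
  c15: CDB Add2=300  regs: r0:1,r1:Mul2,r2:288,r3:Mul1,r4:300,r5:8
  c16: CDB Mul1=2304  regs: r0:1,r1:Mul2,r2:288,r3:2304,r4:300,r5:8
  c17: -  regs: r0:1,r1:Mul2,r2:288,r3:2304,r4:300,r5:8
  c18: -  regs: r0:1,r1:Mul2,r2:288,r3:2304,r4:300,r5:8
  c19: -  regs: r0:1,r1:Mul2,r2:288,r3:2304,r4:300,r5:8
  c20: -  regs: r0:1,r1:Mul2,r2:288,r3:2304,r4:300,r5:8

STATUS = VALUE 2304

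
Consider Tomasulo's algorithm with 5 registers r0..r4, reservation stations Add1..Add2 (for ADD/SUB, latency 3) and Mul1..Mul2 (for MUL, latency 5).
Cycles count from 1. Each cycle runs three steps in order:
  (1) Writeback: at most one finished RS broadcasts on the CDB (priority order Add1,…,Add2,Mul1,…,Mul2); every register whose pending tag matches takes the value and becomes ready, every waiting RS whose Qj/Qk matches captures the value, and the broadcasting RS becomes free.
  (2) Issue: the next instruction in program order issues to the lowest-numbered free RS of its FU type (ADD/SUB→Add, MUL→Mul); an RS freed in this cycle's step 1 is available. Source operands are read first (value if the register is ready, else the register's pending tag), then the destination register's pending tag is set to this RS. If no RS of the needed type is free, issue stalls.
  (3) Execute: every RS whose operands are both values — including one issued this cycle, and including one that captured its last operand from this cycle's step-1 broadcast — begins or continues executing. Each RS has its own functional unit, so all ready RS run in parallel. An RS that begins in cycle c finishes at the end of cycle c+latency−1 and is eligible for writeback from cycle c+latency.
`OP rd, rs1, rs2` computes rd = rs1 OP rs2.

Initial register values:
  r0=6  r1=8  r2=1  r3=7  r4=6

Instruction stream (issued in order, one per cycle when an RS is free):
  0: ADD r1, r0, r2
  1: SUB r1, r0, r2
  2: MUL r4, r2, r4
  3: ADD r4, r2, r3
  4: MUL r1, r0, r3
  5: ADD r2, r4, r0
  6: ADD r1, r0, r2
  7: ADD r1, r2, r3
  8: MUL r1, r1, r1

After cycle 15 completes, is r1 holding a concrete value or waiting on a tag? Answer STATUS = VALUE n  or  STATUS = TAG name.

c1: issue ADD r1<-Add1 | r0:6,r1:Add1,r2:1,r3:7,r4:6
c2: issue SUB r1<-Add2 | r0:6,r1:Add2,r2:1,r3:7,r4:6
c3: issue MUL r4<-Mul1 | r0:6,r1:Add2,r2:1,r3:7,r4:Mul1
c4: CDB Add1=7; issue ADD r4<-Add1 | r0:6,r1:Add2,r2:1,r3:7,r4:Add1
c5: CDB Add2=5; issue MUL r1<-Mul2 | r0:6,r1:Mul2,r2:1,r3:7,r4:Add1
c6: issue ADD r2<-Add2 | r0:6,r1:Mul2,r2:Add2,r3:7,r4:Add1
c7: CDB Add1=8; issue ADD r1<-Add1 | r0:6,r1:Add1,r2:Add2,r3:7,r4:8
c8: CDB Mul1=6; stall | r0:6,r1:Add1,r2:Add2,r3:7,r4:8
c9: stall | r0:6,r1:Add1,r2:Add2,r3:7,r4:8
c10: CDB Add2=14; issue ADD r1<-Add2 | r0:6,r1:Add2,r2:14,r3:7,r4:8
c11: CDB Mul2=42; issue MUL r1<-Mul1 | r0:6,r1:Mul1,r2:14,r3:7,r4:8
c12: - | r0:6,r1:Mul1,r2:14,r3:7,r4:8
c13: CDB Add1=20 | r0:6,r1:Mul1,r2:14,r3:7,r4:8
c14: CDB Add2=21 | r0:6,r1:Mul1,r2:14,r3:7,r4:8
c15: - | r0:6,r1:Mul1,r2:14,r3:7,r4:8

STATUS = TAG Mul1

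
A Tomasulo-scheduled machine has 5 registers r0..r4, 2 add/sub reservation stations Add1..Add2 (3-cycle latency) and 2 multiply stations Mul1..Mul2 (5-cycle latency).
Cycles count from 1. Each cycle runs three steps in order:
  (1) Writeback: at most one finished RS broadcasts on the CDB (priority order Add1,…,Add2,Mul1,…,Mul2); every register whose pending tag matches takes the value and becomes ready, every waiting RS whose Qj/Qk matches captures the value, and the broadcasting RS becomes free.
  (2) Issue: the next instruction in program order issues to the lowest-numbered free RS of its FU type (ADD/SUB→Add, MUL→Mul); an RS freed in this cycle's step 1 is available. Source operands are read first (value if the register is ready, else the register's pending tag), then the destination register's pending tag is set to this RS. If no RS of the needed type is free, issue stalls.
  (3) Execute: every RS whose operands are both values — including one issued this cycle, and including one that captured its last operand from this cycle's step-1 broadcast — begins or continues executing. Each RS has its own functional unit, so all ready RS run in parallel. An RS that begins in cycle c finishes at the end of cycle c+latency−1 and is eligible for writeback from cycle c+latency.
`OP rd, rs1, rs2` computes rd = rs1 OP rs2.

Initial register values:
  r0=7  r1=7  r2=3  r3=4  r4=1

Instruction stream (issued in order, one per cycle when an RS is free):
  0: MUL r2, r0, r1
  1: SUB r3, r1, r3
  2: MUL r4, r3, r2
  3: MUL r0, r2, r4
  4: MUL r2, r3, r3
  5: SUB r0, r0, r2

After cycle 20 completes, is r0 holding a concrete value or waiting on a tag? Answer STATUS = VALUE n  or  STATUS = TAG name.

STATUS = VALUE 7194

  c1: issue MUL r2<-Mul1  regs: r0:7,r1:7,r2:Mul1,r3:4,r4:1
  c2: issue SUB r3<-Add1  regs: r0:7,r1:7,r2:Mul1,r3:Add1,r4:1
  c3: issue MUL r4<-Mul2  regs: r0:7,r1:7,r2:Mul1,r3:Add1,r4:Mul2
  c4: stall  regs: r0:7,r1:7,r2:Mul1,r3:Add1,r4:Mul2
  c5: CDB Add1=3; stall  regs: r0:7,r1:7,r2:Mul1,r3:3,r4:Mul2
  c6: CDB Mul1=49; issue MUL r0<-Mul1  regs: r0:Mul1,r1:7,r2:49,r3:3,r4:Mul2
  c7: stall  regs: r0:Mul1,r1:7,r2:49,r3:3,r4:Mul2
  c8: stall  regs: r0:Mul1,r1:7,r2:49,r3:3,r4:Mul2
  c9: stall  regs: r0:Mul1,r1:7,r2:49,r3:3,r4:Mul2
  c10: stall  regs: r0:Mul1,r1:7,r2:49,r3:3,r4:Mul2
  c11: CDB Mul2=147; issue MUL r2<-Mul2  regs: r0:Mul1,r1:7,r2:Mul2,r3:3,r4:147
  c12: issue SUB r0<-Add1  regs: r0:Add1,r1:7,r2:Mul2,r3:3,r4:147
  c13: -  regs: r0:Add1,r1:7,r2:Mul2,r3:3,r4:147
  c14: -  regs: r0:Add1,r1:7,r2:Mul2,r3:3,r4:147
  c15: -  regs: r0:Add1,r1:7,r2:Mul2,r3:3,r4:147
  c16: CDB Mul1=7203  regs: r0:Add1,r1:7,r2:Mul2,r3:3,r4:147
  c17: CDB Mul2=9  regs: r0:Add1,r1:7,r2:9,r3:3,r4:147
  c18: -  regs: r0:Add1,r1:7,r2:9,r3:3,r4:147
  c19: -  regs: r0:Add1,r1:7,r2:9,r3:3,r4:147
  c20: CDB Add1=7194  regs: r0:7194,r1:7,r2:9,r3:3,r4:147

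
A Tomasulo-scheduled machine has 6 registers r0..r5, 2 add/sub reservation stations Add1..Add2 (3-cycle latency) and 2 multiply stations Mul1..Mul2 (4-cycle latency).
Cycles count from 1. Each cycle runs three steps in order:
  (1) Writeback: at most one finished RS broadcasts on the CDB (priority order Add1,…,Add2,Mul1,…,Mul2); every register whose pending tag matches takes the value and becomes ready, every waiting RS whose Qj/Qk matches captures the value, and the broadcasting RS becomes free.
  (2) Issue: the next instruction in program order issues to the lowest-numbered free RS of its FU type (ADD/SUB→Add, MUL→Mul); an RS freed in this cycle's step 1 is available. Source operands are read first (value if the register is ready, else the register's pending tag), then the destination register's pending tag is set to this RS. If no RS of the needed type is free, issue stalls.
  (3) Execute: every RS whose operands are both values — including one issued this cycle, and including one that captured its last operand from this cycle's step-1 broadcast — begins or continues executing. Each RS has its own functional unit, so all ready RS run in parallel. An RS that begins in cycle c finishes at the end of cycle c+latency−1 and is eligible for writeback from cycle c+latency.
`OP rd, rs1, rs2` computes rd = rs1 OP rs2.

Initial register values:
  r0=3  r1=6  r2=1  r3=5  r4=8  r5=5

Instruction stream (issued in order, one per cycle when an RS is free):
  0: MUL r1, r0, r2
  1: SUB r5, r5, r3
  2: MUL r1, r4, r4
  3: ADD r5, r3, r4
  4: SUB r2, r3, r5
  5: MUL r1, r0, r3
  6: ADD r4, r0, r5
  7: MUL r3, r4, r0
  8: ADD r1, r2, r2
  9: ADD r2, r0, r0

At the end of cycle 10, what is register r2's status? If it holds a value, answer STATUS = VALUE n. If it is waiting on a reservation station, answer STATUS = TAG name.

c1: issue MUL r1<-Mul1 | r0:3,r1:Mul1,r2:1,r3:5,r4:8,r5:5
c2: issue SUB r5<-Add1 | r0:3,r1:Mul1,r2:1,r3:5,r4:8,r5:Add1
c3: issue MUL r1<-Mul2 | r0:3,r1:Mul2,r2:1,r3:5,r4:8,r5:Add1
c4: issue ADD r5<-Add2 | r0:3,r1:Mul2,r2:1,r3:5,r4:8,r5:Add2
c5: CDB Add1=0; issue SUB r2<-Add1 | r0:3,r1:Mul2,r2:Add1,r3:5,r4:8,r5:Add2
c6: CDB Mul1=3; issue MUL r1<-Mul1 | r0:3,r1:Mul1,r2:Add1,r3:5,r4:8,r5:Add2
c7: CDB Add2=13; issue ADD r4<-Add2 | r0:3,r1:Mul1,r2:Add1,r3:5,r4:Add2,r5:13
c8: CDB Mul2=64; issue MUL r3<-Mul2 | r0:3,r1:Mul1,r2:Add1,r3:Mul2,r4:Add2,r5:13
c9: stall | r0:3,r1:Mul1,r2:Add1,r3:Mul2,r4:Add2,r5:13
c10: CDB Add1=-8; issue ADD r1<-Add1 | r0:3,r1:Add1,r2:-8,r3:Mul2,r4:Add2,r5:13

STATUS = VALUE -8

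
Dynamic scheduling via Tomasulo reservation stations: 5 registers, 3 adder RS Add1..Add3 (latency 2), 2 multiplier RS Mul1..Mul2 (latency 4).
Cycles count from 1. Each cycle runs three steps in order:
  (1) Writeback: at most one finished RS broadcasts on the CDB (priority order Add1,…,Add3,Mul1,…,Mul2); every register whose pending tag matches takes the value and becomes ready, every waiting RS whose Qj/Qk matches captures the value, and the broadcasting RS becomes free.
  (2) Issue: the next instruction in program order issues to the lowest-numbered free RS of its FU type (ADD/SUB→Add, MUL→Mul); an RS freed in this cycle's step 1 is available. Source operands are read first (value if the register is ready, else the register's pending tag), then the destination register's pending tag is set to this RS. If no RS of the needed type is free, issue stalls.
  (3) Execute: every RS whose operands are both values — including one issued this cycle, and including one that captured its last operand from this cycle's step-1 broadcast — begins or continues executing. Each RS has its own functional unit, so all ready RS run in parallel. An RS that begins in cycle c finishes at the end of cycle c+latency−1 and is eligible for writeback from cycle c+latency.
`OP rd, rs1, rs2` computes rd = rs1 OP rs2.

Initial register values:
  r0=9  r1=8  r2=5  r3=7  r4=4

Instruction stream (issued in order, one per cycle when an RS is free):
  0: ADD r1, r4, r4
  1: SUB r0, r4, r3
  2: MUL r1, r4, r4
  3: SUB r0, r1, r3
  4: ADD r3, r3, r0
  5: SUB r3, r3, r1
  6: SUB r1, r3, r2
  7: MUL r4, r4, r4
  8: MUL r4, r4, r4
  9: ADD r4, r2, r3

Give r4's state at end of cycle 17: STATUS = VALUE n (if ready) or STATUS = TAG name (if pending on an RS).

  c1: issue ADD r1<-Add1  regs: r0:9,r1:Add1,r2:5,r3:7,r4:4
  c2: issue SUB r0<-Add2  regs: r0:Add2,r1:Add1,r2:5,r3:7,r4:4
  c3: CDB Add1=8; issue MUL r1<-Mul1  regs: r0:Add2,r1:Mul1,r2:5,r3:7,r4:4
  c4: CDB Add2=-3; issue SUB r0<-Add1  regs: r0:Add1,r1:Mul1,r2:5,r3:7,r4:4
  c5: issue ADD r3<-Add2  regs: r0:Add1,r1:Mul1,r2:5,r3:Add2,r4:4
  c6: issue SUB r3<-Add3  regs: r0:Add1,r1:Mul1,r2:5,r3:Add3,r4:4
  c7: CDB Mul1=16; stall  regs: r0:Add1,r1:16,r2:5,r3:Add3,r4:4
  c8: stall  regs: r0:Add1,r1:16,r2:5,r3:Add3,r4:4
  c9: CDB Add1=9; issue SUB r1<-Add1  regs: r0:9,r1:Add1,r2:5,r3:Add3,r4:4
  c10: issue MUL r4<-Mul1  regs: r0:9,r1:Add1,r2:5,r3:Add3,r4:Mul1
  c11: CDB Add2=16; issue MUL r4<-Mul2  regs: r0:9,r1:Add1,r2:5,r3:Add3,r4:Mul2
  c12: issue ADD r4<-Add2  regs: r0:9,r1:Add1,r2:5,r3:Add3,r4:Add2
  c13: CDB Add3=0  regs: r0:9,r1:Add1,r2:5,r3:0,r4:Add2
  c14: CDB Mul1=16  regs: r0:9,r1:Add1,r2:5,r3:0,r4:Add2
  c15: CDB Add1=-5  regs: r0:9,r1:-5,r2:5,r3:0,r4:Add2
  c16: CDB Add2=5  regs: r0:9,r1:-5,r2:5,r3:0,r4:5
  c17: -  regs: r0:9,r1:-5,r2:5,r3:0,r4:5

STATUS = VALUE 5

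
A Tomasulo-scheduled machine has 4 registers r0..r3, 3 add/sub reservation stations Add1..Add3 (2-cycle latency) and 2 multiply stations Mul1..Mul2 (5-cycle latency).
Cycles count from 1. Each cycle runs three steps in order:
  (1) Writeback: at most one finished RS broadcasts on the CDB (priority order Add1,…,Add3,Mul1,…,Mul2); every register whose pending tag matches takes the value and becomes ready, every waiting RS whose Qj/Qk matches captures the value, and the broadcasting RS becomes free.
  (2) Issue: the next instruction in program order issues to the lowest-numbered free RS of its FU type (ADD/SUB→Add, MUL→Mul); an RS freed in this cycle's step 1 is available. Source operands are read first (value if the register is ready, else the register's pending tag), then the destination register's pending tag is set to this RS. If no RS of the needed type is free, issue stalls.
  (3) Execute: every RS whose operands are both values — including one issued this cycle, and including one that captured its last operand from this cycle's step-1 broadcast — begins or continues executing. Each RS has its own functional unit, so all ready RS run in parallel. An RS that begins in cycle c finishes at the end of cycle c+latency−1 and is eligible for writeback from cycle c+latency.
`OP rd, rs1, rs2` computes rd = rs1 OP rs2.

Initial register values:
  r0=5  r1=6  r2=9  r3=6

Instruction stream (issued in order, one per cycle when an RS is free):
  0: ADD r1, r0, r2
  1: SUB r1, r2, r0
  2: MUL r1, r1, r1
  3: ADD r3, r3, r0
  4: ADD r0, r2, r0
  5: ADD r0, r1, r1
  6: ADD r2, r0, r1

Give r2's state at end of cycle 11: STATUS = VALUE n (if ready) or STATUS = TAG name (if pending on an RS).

STATUS = TAG Add2

cycle 1: issue ADD r1<-Add1 // r0:5,r1:Add1,r2:9,r3:6
cycle 2: issue SUB r1<-Add2 // r0:5,r1:Add2,r2:9,r3:6
cycle 3: CDB Add1=14; issue MUL r1<-Mul1 // r0:5,r1:Mul1,r2:9,r3:6
cycle 4: CDB Add2=4; issue ADD r3<-Add1 // r0:5,r1:Mul1,r2:9,r3:Add1
cycle 5: issue ADD r0<-Add2 // r0:Add2,r1:Mul1,r2:9,r3:Add1
cycle 6: CDB Add1=11; issue ADD r0<-Add1 // r0:Add1,r1:Mul1,r2:9,r3:11
cycle 7: CDB Add2=14; issue ADD r2<-Add2 // r0:Add1,r1:Mul1,r2:Add2,r3:11
cycle 8: - // r0:Add1,r1:Mul1,r2:Add2,r3:11
cycle 9: CDB Mul1=16 // r0:Add1,r1:16,r2:Add2,r3:11
cycle 10: - // r0:Add1,r1:16,r2:Add2,r3:11
cycle 11: CDB Add1=32 // r0:32,r1:16,r2:Add2,r3:11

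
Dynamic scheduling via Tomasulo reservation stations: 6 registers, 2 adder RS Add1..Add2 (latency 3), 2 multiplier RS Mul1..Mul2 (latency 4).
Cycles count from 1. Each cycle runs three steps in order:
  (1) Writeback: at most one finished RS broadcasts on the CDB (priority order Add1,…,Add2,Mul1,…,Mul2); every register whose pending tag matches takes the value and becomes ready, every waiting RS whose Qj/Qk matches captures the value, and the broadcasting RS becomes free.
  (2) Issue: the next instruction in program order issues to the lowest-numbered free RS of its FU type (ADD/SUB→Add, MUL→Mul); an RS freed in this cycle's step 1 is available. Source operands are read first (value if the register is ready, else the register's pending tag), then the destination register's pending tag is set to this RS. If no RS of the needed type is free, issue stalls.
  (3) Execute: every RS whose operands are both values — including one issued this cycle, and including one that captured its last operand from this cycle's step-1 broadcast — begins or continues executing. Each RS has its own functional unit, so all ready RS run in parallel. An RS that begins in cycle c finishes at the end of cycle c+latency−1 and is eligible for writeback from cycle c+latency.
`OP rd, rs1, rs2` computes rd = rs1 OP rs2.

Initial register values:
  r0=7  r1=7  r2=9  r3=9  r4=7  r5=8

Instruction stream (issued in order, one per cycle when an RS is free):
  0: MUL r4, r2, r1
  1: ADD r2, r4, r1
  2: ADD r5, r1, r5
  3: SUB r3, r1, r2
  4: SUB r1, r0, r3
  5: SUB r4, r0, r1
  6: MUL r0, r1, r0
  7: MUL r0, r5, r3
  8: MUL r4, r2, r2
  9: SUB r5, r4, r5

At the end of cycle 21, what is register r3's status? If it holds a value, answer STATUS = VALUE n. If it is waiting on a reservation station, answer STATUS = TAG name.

STATUS = VALUE -63

c1: issue MUL r4<-Mul1 | r0:7,r1:7,r2:9,r3:9,r4:Mul1,r5:8
c2: issue ADD r2<-Add1 | r0:7,r1:7,r2:Add1,r3:9,r4:Mul1,r5:8
c3: issue ADD r5<-Add2 | r0:7,r1:7,r2:Add1,r3:9,r4:Mul1,r5:Add2
c4: stall | r0:7,r1:7,r2:Add1,r3:9,r4:Mul1,r5:Add2
c5: CDB Mul1=63; stall | r0:7,r1:7,r2:Add1,r3:9,r4:63,r5:Add2
c6: CDB Add2=15; issue SUB r3<-Add2 | r0:7,r1:7,r2:Add1,r3:Add2,r4:63,r5:15
c7: stall | r0:7,r1:7,r2:Add1,r3:Add2,r4:63,r5:15
c8: CDB Add1=70; issue SUB r1<-Add1 | r0:7,r1:Add1,r2:70,r3:Add2,r4:63,r5:15
c9: stall | r0:7,r1:Add1,r2:70,r3:Add2,r4:63,r5:15
c10: stall | r0:7,r1:Add1,r2:70,r3:Add2,r4:63,r5:15
c11: CDB Add2=-63; issue SUB r4<-Add2 | r0:7,r1:Add1,r2:70,r3:-63,r4:Add2,r5:15
c12: issue MUL r0<-Mul1 | r0:Mul1,r1:Add1,r2:70,r3:-63,r4:Add2,r5:15
c13: issue MUL r0<-Mul2 | r0:Mul2,r1:Add1,r2:70,r3:-63,r4:Add2,r5:15
c14: CDB Add1=70; stall | r0:Mul2,r1:70,r2:70,r3:-63,r4:Add2,r5:15
c15: stall | r0:Mul2,r1:70,r2:70,r3:-63,r4:Add2,r5:15
c16: stall | r0:Mul2,r1:70,r2:70,r3:-63,r4:Add2,r5:15
c17: CDB Add2=-63; stall | r0:Mul2,r1:70,r2:70,r3:-63,r4:-63,r5:15
c18: CDB Mul1=490; issue MUL r4<-Mul1 | r0:Mul2,r1:70,r2:70,r3:-63,r4:Mul1,r5:15
c19: CDB Mul2=-945; issue SUB r5<-Add1 | r0:-945,r1:70,r2:70,r3:-63,r4:Mul1,r5:Add1
c20: - | r0:-945,r1:70,r2:70,r3:-63,r4:Mul1,r5:Add1
c21: - | r0:-945,r1:70,r2:70,r3:-63,r4:Mul1,r5:Add1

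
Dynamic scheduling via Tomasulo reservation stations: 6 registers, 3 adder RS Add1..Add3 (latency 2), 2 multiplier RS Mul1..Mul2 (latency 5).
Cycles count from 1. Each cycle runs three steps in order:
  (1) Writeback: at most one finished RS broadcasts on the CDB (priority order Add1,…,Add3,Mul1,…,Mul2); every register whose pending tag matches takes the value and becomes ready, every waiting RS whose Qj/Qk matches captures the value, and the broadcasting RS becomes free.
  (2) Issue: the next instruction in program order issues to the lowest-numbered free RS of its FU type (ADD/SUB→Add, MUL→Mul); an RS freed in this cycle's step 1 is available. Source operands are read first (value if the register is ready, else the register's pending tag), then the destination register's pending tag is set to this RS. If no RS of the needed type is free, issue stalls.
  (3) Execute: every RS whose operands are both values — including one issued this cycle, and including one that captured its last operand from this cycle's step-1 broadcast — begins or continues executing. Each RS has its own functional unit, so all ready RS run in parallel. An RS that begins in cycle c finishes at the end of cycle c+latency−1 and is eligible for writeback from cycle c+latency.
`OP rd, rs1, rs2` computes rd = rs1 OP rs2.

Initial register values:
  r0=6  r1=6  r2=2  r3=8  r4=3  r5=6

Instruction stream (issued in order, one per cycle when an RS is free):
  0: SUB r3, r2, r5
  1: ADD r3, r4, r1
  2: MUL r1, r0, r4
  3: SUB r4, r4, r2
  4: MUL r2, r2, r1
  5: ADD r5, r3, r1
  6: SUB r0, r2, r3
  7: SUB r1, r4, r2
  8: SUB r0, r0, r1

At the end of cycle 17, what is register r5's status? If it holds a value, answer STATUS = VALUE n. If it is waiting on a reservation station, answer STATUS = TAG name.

STATUS = VALUE 27

  c1: issue SUB r3<-Add1  regs: r0:6,r1:6,r2:2,r3:Add1,r4:3,r5:6
  c2: issue ADD r3<-Add2  regs: r0:6,r1:6,r2:2,r3:Add2,r4:3,r5:6
  c3: CDB Add1=-4; issue MUL r1<-Mul1  regs: r0:6,r1:Mul1,r2:2,r3:Add2,r4:3,r5:6
  c4: CDB Add2=9; issue SUB r4<-Add1  regs: r0:6,r1:Mul1,r2:2,r3:9,r4:Add1,r5:6
  c5: issue MUL r2<-Mul2  regs: r0:6,r1:Mul1,r2:Mul2,r3:9,r4:Add1,r5:6
  c6: CDB Add1=1; issue ADD r5<-Add1  regs: r0:6,r1:Mul1,r2:Mul2,r3:9,r4:1,r5:Add1
  c7: issue SUB r0<-Add2  regs: r0:Add2,r1:Mul1,r2:Mul2,r3:9,r4:1,r5:Add1
  c8: CDB Mul1=18; issue SUB r1<-Add3  regs: r0:Add2,r1:Add3,r2:Mul2,r3:9,r4:1,r5:Add1
  c9: stall  regs: r0:Add2,r1:Add3,r2:Mul2,r3:9,r4:1,r5:Add1
  c10: CDB Add1=27; issue SUB r0<-Add1  regs: r0:Add1,r1:Add3,r2:Mul2,r3:9,r4:1,r5:27
  c11: -  regs: r0:Add1,r1:Add3,r2:Mul2,r3:9,r4:1,r5:27
  c12: -  regs: r0:Add1,r1:Add3,r2:Mul2,r3:9,r4:1,r5:27
  c13: CDB Mul2=36  regs: r0:Add1,r1:Add3,r2:36,r3:9,r4:1,r5:27
  c14: -  regs: r0:Add1,r1:Add3,r2:36,r3:9,r4:1,r5:27
  c15: CDB Add2=27  regs: r0:Add1,r1:Add3,r2:36,r3:9,r4:1,r5:27
  c16: CDB Add3=-35  regs: r0:Add1,r1:-35,r2:36,r3:9,r4:1,r5:27
  c17: -  regs: r0:Add1,r1:-35,r2:36,r3:9,r4:1,r5:27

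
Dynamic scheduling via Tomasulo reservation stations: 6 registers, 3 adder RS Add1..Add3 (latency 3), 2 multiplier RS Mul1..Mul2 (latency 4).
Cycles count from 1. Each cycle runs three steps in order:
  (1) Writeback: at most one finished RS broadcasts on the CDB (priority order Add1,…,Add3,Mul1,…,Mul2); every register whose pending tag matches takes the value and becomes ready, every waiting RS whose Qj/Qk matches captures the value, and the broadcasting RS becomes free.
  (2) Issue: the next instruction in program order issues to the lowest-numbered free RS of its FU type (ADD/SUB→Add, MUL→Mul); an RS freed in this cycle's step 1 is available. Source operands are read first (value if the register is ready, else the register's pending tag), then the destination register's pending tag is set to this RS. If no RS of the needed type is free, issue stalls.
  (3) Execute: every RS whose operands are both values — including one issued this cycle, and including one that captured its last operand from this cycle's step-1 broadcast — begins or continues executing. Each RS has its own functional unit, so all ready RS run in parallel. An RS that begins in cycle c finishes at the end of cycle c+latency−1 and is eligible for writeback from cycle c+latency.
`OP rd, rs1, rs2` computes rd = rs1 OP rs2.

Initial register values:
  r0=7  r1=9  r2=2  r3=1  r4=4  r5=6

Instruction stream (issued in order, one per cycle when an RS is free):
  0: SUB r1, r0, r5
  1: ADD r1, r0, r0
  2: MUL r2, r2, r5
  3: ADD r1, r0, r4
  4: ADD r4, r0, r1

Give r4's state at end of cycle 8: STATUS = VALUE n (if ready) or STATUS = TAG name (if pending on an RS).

  c1: issue SUB r1<-Add1  regs: r0:7,r1:Add1,r2:2,r3:1,r4:4,r5:6
  c2: issue ADD r1<-Add2  regs: r0:7,r1:Add2,r2:2,r3:1,r4:4,r5:6
  c3: issue MUL r2<-Mul1  regs: r0:7,r1:Add2,r2:Mul1,r3:1,r4:4,r5:6
  c4: CDB Add1=1; issue ADD r1<-Add1  regs: r0:7,r1:Add1,r2:Mul1,r3:1,r4:4,r5:6
  c5: CDB Add2=14; issue ADD r4<-Add2  regs: r0:7,r1:Add1,r2:Mul1,r3:1,r4:Add2,r5:6
  c6: -  regs: r0:7,r1:Add1,r2:Mul1,r3:1,r4:Add2,r5:6
  c7: CDB Add1=11  regs: r0:7,r1:11,r2:Mul1,r3:1,r4:Add2,r5:6
  c8: CDB Mul1=12  regs: r0:7,r1:11,r2:12,r3:1,r4:Add2,r5:6

STATUS = TAG Add2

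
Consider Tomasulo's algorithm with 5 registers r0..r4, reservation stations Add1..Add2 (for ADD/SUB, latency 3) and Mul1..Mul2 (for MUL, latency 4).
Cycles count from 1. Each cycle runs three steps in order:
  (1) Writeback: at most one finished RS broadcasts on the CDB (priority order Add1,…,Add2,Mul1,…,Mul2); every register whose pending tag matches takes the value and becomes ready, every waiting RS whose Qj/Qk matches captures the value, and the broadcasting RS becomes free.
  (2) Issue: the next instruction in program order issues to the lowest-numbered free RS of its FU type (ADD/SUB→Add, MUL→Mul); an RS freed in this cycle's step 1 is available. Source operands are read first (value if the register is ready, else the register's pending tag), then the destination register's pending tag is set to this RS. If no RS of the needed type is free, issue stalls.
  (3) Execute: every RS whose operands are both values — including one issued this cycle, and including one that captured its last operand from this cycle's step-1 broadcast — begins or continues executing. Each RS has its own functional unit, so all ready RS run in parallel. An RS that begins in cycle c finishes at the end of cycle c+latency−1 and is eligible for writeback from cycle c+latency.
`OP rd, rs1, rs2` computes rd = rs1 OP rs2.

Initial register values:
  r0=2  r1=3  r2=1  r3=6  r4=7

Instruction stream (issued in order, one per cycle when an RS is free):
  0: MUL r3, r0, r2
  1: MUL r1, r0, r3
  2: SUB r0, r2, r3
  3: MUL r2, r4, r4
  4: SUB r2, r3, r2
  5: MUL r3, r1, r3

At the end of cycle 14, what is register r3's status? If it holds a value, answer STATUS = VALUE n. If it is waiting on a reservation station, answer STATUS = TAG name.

  c1: issue MUL r3<-Mul1  regs: r0:2,r1:3,r2:1,r3:Mul1,r4:7
  c2: issue MUL r1<-Mul2  regs: r0:2,r1:Mul2,r2:1,r3:Mul1,r4:7
  c3: issue SUB r0<-Add1  regs: r0:Add1,r1:Mul2,r2:1,r3:Mul1,r4:7
  c4: stall  regs: r0:Add1,r1:Mul2,r2:1,r3:Mul1,r4:7
  c5: CDB Mul1=2; issue MUL r2<-Mul1  regs: r0:Add1,r1:Mul2,r2:Mul1,r3:2,r4:7
  c6: issue SUB r2<-Add2  regs: r0:Add1,r1:Mul2,r2:Add2,r3:2,r4:7
  c7: stall  regs: r0:Add1,r1:Mul2,r2:Add2,r3:2,r4:7
  c8: CDB Add1=-1; stall  regs: r0:-1,r1:Mul2,r2:Add2,r3:2,r4:7
  c9: CDB Mul1=49; issue MUL r3<-Mul1  regs: r0:-1,r1:Mul2,r2:Add2,r3:Mul1,r4:7
  c10: CDB Mul2=4  regs: r0:-1,r1:4,r2:Add2,r3:Mul1,r4:7
  c11: -  regs: r0:-1,r1:4,r2:Add2,r3:Mul1,r4:7
  c12: CDB Add2=-47  regs: r0:-1,r1:4,r2:-47,r3:Mul1,r4:7
  c13: -  regs: r0:-1,r1:4,r2:-47,r3:Mul1,r4:7
  c14: CDB Mul1=8  regs: r0:-1,r1:4,r2:-47,r3:8,r4:7

STATUS = VALUE 8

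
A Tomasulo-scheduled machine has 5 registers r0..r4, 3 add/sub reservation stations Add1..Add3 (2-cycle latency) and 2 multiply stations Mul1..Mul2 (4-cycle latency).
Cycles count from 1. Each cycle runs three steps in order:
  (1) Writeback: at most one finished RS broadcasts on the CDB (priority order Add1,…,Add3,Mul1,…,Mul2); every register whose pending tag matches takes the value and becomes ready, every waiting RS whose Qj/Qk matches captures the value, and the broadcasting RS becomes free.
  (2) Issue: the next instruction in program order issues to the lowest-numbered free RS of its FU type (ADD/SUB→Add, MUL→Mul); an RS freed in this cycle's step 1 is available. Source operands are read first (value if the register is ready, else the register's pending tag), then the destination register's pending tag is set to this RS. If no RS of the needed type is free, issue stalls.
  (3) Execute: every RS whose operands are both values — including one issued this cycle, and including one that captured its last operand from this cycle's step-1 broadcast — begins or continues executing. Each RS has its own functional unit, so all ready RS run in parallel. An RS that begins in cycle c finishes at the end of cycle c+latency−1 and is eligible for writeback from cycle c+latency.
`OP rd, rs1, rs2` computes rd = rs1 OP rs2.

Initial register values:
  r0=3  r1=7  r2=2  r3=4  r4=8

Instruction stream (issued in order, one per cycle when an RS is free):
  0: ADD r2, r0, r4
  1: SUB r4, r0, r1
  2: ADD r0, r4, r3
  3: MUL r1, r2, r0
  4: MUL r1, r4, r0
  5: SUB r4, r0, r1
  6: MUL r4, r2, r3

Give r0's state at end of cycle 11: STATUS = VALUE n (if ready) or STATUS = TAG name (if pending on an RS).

cycle 1: issue ADD r2<-Add1 // r0:3,r1:7,r2:Add1,r3:4,r4:8
cycle 2: issue SUB r4<-Add2 // r0:3,r1:7,r2:Add1,r3:4,r4:Add2
cycle 3: CDB Add1=11; issue ADD r0<-Add1 // r0:Add1,r1:7,r2:11,r3:4,r4:Add2
cycle 4: CDB Add2=-4; issue MUL r1<-Mul1 // r0:Add1,r1:Mul1,r2:11,r3:4,r4:-4
cycle 5: issue MUL r1<-Mul2 // r0:Add1,r1:Mul2,r2:11,r3:4,r4:-4
cycle 6: CDB Add1=0; issue SUB r4<-Add1 // r0:0,r1:Mul2,r2:11,r3:4,r4:Add1
cycle 7: stall // r0:0,r1:Mul2,r2:11,r3:4,r4:Add1
cycle 8: stall // r0:0,r1:Mul2,r2:11,r3:4,r4:Add1
cycle 9: stall // r0:0,r1:Mul2,r2:11,r3:4,r4:Add1
cycle 10: CDB Mul1=0; issue MUL r4<-Mul1 // r0:0,r1:Mul2,r2:11,r3:4,r4:Mul1
cycle 11: CDB Mul2=0 // r0:0,r1:0,r2:11,r3:4,r4:Mul1

STATUS = VALUE 0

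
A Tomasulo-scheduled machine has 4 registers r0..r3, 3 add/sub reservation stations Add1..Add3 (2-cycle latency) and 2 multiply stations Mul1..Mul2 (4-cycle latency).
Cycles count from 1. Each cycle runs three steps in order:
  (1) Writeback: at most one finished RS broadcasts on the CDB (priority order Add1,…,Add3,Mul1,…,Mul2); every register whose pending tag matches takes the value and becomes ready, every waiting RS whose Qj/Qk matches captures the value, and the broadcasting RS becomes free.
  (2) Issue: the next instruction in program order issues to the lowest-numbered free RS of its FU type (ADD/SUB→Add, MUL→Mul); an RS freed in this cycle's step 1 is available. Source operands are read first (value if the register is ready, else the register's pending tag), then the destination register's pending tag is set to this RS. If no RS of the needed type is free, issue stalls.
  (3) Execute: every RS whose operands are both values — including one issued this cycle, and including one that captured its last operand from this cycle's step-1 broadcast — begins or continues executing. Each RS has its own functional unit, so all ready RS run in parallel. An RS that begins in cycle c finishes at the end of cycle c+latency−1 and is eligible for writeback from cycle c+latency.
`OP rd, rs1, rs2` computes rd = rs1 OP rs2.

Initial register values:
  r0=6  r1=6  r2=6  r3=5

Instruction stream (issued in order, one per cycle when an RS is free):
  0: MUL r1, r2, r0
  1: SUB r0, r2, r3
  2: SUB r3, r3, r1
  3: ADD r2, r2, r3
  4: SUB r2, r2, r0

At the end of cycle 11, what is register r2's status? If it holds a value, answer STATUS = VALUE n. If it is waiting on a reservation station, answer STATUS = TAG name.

c1: issue MUL r1<-Mul1 | r0:6,r1:Mul1,r2:6,r3:5
c2: issue SUB r0<-Add1 | r0:Add1,r1:Mul1,r2:6,r3:5
c3: issue SUB r3<-Add2 | r0:Add1,r1:Mul1,r2:6,r3:Add2
c4: CDB Add1=1; issue ADD r2<-Add1 | r0:1,r1:Mul1,r2:Add1,r3:Add2
c5: CDB Mul1=36; issue SUB r2<-Add3 | r0:1,r1:36,r2:Add3,r3:Add2
c6: - | r0:1,r1:36,r2:Add3,r3:Add2
c7: CDB Add2=-31 | r0:1,r1:36,r2:Add3,r3:-31
c8: - | r0:1,r1:36,r2:Add3,r3:-31
c9: CDB Add1=-25 | r0:1,r1:36,r2:Add3,r3:-31
c10: - | r0:1,r1:36,r2:Add3,r3:-31
c11: CDB Add3=-26 | r0:1,r1:36,r2:-26,r3:-31

STATUS = VALUE -26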